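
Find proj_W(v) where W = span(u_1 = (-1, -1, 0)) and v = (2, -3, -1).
proj_W(v) = (-1/2, -1/2, 0)

Set up U = [u_1 | ... | u_1] ∈ R^(3×1). The projector onto W = col(U) is P = U (U^T U)^(-1) U^T.
Compute U^T U =
  [2],
and U^T v = (1).
Solve U^T U · c = U^T v for the coefficients: c = (1/2). The projection is proj_W(v) = U c.
Check: (v - proj_W(v)) · u_1 = 0  (should be 0).
Result: proj_W(v) = (-1/2, -1/2, 0).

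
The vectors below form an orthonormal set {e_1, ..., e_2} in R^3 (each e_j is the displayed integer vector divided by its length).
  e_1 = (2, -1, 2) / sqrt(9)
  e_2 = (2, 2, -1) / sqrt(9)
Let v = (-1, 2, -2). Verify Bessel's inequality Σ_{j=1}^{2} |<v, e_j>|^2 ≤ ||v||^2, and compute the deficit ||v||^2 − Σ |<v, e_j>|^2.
Σ |<v, e_j>|^2 = 80/9; ||v||^2 = 9; deficit = 1/9

Write each e_j = u_j / sqrt(<u_j, u_j>) where u_j is the displayed integer vector. Then <v, e_j> = <v, u_j> / sqrt(<u_j, u_j>), so |<v, e_j>|^2 = <v, u_j>^2 / <u_j, u_j>.
Coefficients: <v, e_1> = -8/sqrt(9), <v, e_2> = 4/sqrt(9).
Square and sum: Σ |<v, e_j>|^2 = 80/9.
Compute ||v||^2 = v·v = 9.
Deficit = 9 − 80/9 = 1/9 ≥ 0, confirming Bessel's inequality. (The deficit equals ||v − Σ <v,e_j> e_j||^2, the squared distance from v to span{e_j}.)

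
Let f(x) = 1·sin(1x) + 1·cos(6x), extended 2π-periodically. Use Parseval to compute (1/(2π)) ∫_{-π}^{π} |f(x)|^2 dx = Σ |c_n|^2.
Σ |c_n|^2 = 1

Expand |f|^2 and use orthogonality of {sin(nx), cos(mx)} on [-π, π]:
  ∫_{-π}^{π} sin(nx)^2 dx = π, ∫ cos(mx)^2 dx = π, and cross terms integrate to 0.
So ∫_{-π}^{π} f(x)^2 dx = 1^2 · π + 1^2 · π = (1 + 1)π.
Divide by 2π: (1 + 1)/2 = 1.
By Parseval, this equals Σ |c_n|^2.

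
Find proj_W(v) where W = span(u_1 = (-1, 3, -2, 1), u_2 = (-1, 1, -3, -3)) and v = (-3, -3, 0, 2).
proj_W(v) = (100/251, -176/251, 262/251, 148/251)

Set up U = [u_1 | ... | u_2] ∈ R^(4×2). The projector onto W = col(U) is P = U (U^T U)^(-1) U^T.
Compute U^T U =
  [15, 7]
  [7, 20],
and U^T v = (-4, -6).
Solve U^T U · c = U^T v for the coefficients: c = (-38/251, -62/251). The projection is proj_W(v) = U c.
Check: (v - proj_W(v)) · u_1 = 0  (should be 0).
Check: (v - proj_W(v)) · u_2 = 0  (should be 0).
Result: proj_W(v) = (100/251, -176/251, 262/251, 148/251).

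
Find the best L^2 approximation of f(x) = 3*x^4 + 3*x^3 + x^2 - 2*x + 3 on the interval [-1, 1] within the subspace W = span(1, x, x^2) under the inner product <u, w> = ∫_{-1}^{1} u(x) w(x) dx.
g(x) = 25*x^2/7 - x/5 + 96/35

The best approximation g ∈ W is the orthogonal projection of f onto W. Writing g = a_0 + a_1 x + a_2 x^2, the coefficients solve the normal equations G · a = b where
  G_{ij} = <φ_i, φ_j> and b_i = <f, φ_i>, with φ_0 = 1, φ_1 = x, φ_2 = x^2.
G =
  [2, 0, 2/3]
  [0, 2/3, 0]
  [2/3, 0, 2/5],
b = (118/15, -2/15, 114/35).
Solving gives a_0 = 96/35, a_1 = -1/5, a_2 = 25/7, so
  g(x) = 25*x^2/7 - x/5 + 96/35.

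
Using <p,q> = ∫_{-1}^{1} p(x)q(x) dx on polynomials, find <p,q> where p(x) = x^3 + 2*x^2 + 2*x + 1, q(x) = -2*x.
<p,q> = -52/15

Expand the product: p(x)·q(x) = -2*x^4 - 4*x^3 - 4*x^2 - 2*x.
∫_{-1}^{1} of each monomial x^k gives [2/(k+1) if k even, 0 if k odd]. Integrating term-by-term (or equivalently evaluating the antiderivative F(x) = -2*x^5/5 - x^4 - 4*x^3/3 - x^2 at the endpoints):
  F(1) − F(−1) = -56/15 − (-4/15) = -52/15.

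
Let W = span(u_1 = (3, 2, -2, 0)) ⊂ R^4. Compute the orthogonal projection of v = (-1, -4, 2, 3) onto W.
proj_W(v) = (-45/17, -30/17, 30/17, 0)

Set up U = [u_1 | ... | u_1] ∈ R^(4×1). The projector onto W = col(U) is P = U (U^T U)^(-1) U^T.
Compute U^T U =
  [17],
and U^T v = (-15).
Solve U^T U · c = U^T v for the coefficients: c = (-15/17). The projection is proj_W(v) = U c.
Check: (v - proj_W(v)) · u_1 = 0  (should be 0).
Result: proj_W(v) = (-45/17, -30/17, 30/17, 0).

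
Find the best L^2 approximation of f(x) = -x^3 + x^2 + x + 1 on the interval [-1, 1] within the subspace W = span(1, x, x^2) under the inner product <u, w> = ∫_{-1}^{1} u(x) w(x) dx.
g(x) = x^2 + 2*x/5 + 1

The best approximation g ∈ W is the orthogonal projection of f onto W. Writing g = a_0 + a_1 x + a_2 x^2, the coefficients solve the normal equations G · a = b where
  G_{ij} = <φ_i, φ_j> and b_i = <f, φ_i>, with φ_0 = 1, φ_1 = x, φ_2 = x^2.
G =
  [2, 0, 2/3]
  [0, 2/3, 0]
  [2/3, 0, 2/5],
b = (8/3, 4/15, 16/15).
Solving gives a_0 = 1, a_1 = 2/5, a_2 = 1, so
  g(x) = x^2 + 2*x/5 + 1.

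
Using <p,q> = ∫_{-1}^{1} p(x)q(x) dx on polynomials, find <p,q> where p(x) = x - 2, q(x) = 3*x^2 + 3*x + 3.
<p,q> = -14

Expand the product: p(x)·q(x) = 3*x^3 - 3*x^2 - 3*x - 6.
∫_{-1}^{1} of each monomial x^k gives [2/(k+1) if k even, 0 if k odd]. Integrating term-by-term (or equivalently evaluating the antiderivative F(x) = 3*x^4/4 - x^3 - 3*x^2/2 - 6*x at the endpoints):
  F(1) − F(−1) = -31/4 − (25/4) = -14.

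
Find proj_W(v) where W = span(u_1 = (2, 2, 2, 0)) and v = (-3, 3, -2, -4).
proj_W(v) = (-2/3, -2/3, -2/3, 0)

Set up U = [u_1 | ... | u_1] ∈ R^(4×1). The projector onto W = col(U) is P = U (U^T U)^(-1) U^T.
Compute U^T U =
  [12],
and U^T v = (-4).
Solve U^T U · c = U^T v for the coefficients: c = (-1/3). The projection is proj_W(v) = U c.
Check: (v - proj_W(v)) · u_1 = 0  (should be 0).
Result: proj_W(v) = (-2/3, -2/3, -2/3, 0).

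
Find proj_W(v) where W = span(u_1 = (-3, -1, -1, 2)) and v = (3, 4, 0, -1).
proj_W(v) = (3, 1, 1, -2)

Set up U = [u_1 | ... | u_1] ∈ R^(4×1). The projector onto W = col(U) is P = U (U^T U)^(-1) U^T.
Compute U^T U =
  [15],
and U^T v = (-15).
Solve U^T U · c = U^T v for the coefficients: c = (-1). The projection is proj_W(v) = U c.
Check: (v - proj_W(v)) · u_1 = 0  (should be 0).
Result: proj_W(v) = (3, 1, 1, -2).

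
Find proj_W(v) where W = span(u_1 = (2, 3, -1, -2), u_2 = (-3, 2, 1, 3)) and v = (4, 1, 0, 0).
proj_W(v) = (135/73, 343/365, -286/365, -135/73)

Set up U = [u_1 | ... | u_2] ∈ R^(4×2). The projector onto W = col(U) is P = U (U^T U)^(-1) U^T.
Compute U^T U =
  [18, -7]
  [-7, 23],
and U^T v = (11, -10).
Solve U^T U · c = U^T v for the coefficients: c = (183/365, -103/365). The projection is proj_W(v) = U c.
Check: (v - proj_W(v)) · u_1 = 0  (should be 0).
Check: (v - proj_W(v)) · u_2 = 0  (should be 0).
Result: proj_W(v) = (135/73, 343/365, -286/365, -135/73).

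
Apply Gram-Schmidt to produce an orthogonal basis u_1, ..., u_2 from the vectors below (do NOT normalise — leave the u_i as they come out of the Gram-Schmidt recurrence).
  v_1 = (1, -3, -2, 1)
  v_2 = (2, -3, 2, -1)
Orthogonal basis:
  u_1 = (1, -3, -2, 1)
  u_2 = (8/5, -9/5, 14/5, -7/5)

Apply the Gram-Schmidt recurrence
  u_1 = v_1
  u_i = v_i − Σ_{j<i} ((v_i · u_j) / (u_j · u_j)) · u_j.

Step by step this gives:
  u_1 = (1, -3, -2, 1)
  u_2 = (8/5, -9/5, 14/5, -7/5)

Orthogonality check:
  u_2 · u_1 = 0 (should be 0)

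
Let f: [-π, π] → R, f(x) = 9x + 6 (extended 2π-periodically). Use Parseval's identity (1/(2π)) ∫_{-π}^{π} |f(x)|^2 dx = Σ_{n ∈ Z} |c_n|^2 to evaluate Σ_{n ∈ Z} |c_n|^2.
Σ |c_n|^2 = 27π^2 + 36

Expand and integrate term by term over [-π, π]:
  ∫ (9x)^2 dx = 81·(2π^3/3); ∫ 2·9·(6)·x dx = 0 (odd integrand); ∫ 6^2 dx = 36·2π.
So (1/(2π)) ∫_{-π}^{π} (9x + 6)^2 dx = 81π^2/3 + 36 = 27π^2 + 36.
Parseval ⇒ Σ |c_n|^2 = 27π^2 + 36.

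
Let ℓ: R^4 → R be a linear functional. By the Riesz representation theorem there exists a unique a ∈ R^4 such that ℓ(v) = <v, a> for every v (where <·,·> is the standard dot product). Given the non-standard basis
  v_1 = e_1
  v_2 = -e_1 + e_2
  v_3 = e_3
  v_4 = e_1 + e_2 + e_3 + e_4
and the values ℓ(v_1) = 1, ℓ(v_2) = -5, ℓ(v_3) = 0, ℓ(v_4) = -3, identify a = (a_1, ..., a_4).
a = (1, -4, 0, 0)

Write a = (a_1, ..., a_4) in the standard basis. For each basis vector v_i, ℓ(v_i) = <v_i, a> is a linear equation in the a_j's. Collect the n equations into a matrix system V a = ℓ, where row i of V is v_i (expressed in the standard basis). Since V is invertible (lower-triangular with 1s on the diagonal, up to permutation), solve by back-substitution:
  V =
[[1, 0, 0, 0],
 [-1, 1, 0, 0],
 [0, 0, 1, 0],
 [1, 1, 1, 1]]
  V a = (1, -5, 0, -3)
Solving gives a = (1, -4, 0, 0).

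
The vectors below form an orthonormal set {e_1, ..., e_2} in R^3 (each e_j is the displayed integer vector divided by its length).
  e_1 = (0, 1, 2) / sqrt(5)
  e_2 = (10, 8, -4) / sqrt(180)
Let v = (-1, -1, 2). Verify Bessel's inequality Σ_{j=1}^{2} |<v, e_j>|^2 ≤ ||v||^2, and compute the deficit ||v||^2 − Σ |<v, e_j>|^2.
Σ |<v, e_j>|^2 = 50/9; ||v||^2 = 6; deficit = 4/9

Write each e_j = u_j / sqrt(<u_j, u_j>) where u_j is the displayed integer vector. Then <v, e_j> = <v, u_j> / sqrt(<u_j, u_j>), so |<v, e_j>|^2 = <v, u_j>^2 / <u_j, u_j>.
Coefficients: <v, e_1> = 3/sqrt(5), <v, e_2> = -26/sqrt(180).
Square and sum: Σ |<v, e_j>|^2 = 50/9.
Compute ||v||^2 = v·v = 6.
Deficit = 6 − 50/9 = 4/9 ≥ 0, confirming Bessel's inequality. (The deficit equals ||v − Σ <v,e_j> e_j||^2, the squared distance from v to span{e_j}.)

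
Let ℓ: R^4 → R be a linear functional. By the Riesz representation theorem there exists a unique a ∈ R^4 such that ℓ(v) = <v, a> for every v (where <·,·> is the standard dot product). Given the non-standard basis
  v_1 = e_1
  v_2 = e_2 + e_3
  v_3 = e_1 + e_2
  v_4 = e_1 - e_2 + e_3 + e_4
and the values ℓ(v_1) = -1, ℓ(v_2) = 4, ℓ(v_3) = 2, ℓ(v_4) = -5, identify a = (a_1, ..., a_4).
a = (-1, 3, 1, -2)

Write a = (a_1, ..., a_4) in the standard basis. For each basis vector v_i, ℓ(v_i) = <v_i, a> is a linear equation in the a_j's. Collect the n equations into a matrix system V a = ℓ, where row i of V is v_i (expressed in the standard basis). Since V is invertible (lower-triangular with 1s on the diagonal, up to permutation), solve by back-substitution:
  V =
[[1, 0, 0, 0],
 [0, 1, 1, 0],
 [1, 1, 0, 0],
 [1, -1, 1, 1]]
  V a = (-1, 4, 2, -5)
Solving gives a = (-1, 3, 1, -2).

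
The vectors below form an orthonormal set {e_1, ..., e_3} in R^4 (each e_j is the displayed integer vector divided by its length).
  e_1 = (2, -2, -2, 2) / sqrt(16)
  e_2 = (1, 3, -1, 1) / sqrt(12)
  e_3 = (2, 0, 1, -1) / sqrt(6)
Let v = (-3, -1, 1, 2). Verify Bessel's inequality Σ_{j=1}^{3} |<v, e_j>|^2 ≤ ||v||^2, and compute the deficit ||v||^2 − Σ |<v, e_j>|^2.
Σ |<v, e_j>|^2 = 21/2; ||v||^2 = 15; deficit = 9/2

Write each e_j = u_j / sqrt(<u_j, u_j>) where u_j is the displayed integer vector. Then <v, e_j> = <v, u_j> / sqrt(<u_j, u_j>), so |<v, e_j>|^2 = <v, u_j>^2 / <u_j, u_j>.
Coefficients: <v, e_1> = -2/sqrt(16), <v, e_2> = -5/sqrt(12), <v, e_3> = -7/sqrt(6).
Square and sum: Σ |<v, e_j>|^2 = 21/2.
Compute ||v||^2 = v·v = 15.
Deficit = 15 − 21/2 = 9/2 ≥ 0, confirming Bessel's inequality. (The deficit equals ||v − Σ <v,e_j> e_j||^2, the squared distance from v to span{e_j}.)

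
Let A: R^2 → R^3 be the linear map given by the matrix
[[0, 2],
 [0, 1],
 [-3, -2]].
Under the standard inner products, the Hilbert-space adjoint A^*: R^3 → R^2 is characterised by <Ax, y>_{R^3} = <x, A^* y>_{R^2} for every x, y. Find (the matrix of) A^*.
A^* = A^T =
[[0, 0, -3],
 [2, 1, -2]]

For real matrices with standard dot products, the defining identity <Ax, y> = <x, A^* y> gives (Ax)^T y = x^T (A^*) y, i.e. x^T A^T y = x^T (A^*) y. Since this holds for all x, y, we must have A^* = A^T. Therefore
A^* =
[[0, 0, -3],
 [2, 1, -2]].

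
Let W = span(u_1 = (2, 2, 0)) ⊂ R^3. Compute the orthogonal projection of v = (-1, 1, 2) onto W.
proj_W(v) = (0, 0, 0)

Set up U = [u_1 | ... | u_1] ∈ R^(3×1). The projector onto W = col(U) is P = U (U^T U)^(-1) U^T.
Compute U^T U =
  [8],
and U^T v = (0).
Solve U^T U · c = U^T v for the coefficients: c = (0). The projection is proj_W(v) = U c.
Check: (v - proj_W(v)) · u_1 = 0  (should be 0).
Result: proj_W(v) = (0, 0, 0).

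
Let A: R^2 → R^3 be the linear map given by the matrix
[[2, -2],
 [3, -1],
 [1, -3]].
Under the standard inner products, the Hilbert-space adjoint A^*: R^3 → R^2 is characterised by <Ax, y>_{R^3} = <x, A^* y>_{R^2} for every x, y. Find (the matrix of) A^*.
A^* = A^T =
[[2, 3, 1],
 [-2, -1, -3]]

For real matrices with standard dot products, the defining identity <Ax, y> = <x, A^* y> gives (Ax)^T y = x^T (A^*) y, i.e. x^T A^T y = x^T (A^*) y. Since this holds for all x, y, we must have A^* = A^T. Therefore
A^* =
[[2, 3, 1],
 [-2, -1, -3]].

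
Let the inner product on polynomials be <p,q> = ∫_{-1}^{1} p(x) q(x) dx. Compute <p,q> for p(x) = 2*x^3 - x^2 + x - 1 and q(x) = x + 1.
<p,q> = -6/5

Expand the product: p(x)·q(x) = 2*x^4 + x^3 - 1.
∫_{-1}^{1} of each monomial x^k gives [2/(k+1) if k even, 0 if k odd]. Integrating term-by-term (or equivalently evaluating the antiderivative F(x) = 2*x^5/5 + x^4/4 - x at the endpoints):
  F(1) − F(−1) = -7/20 − (17/20) = -6/5.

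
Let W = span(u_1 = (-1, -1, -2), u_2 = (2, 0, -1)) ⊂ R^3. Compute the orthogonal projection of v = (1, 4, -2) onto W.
proj_W(v) = (53/30, 1/6, -7/15)

Set up U = [u_1 | ... | u_2] ∈ R^(3×2). The projector onto W = col(U) is P = U (U^T U)^(-1) U^T.
Compute U^T U =
  [6, 0]
  [0, 5],
and U^T v = (-1, 4).
Solve U^T U · c = U^T v for the coefficients: c = (-1/6, 4/5). The projection is proj_W(v) = U c.
Check: (v - proj_W(v)) · u_1 = 0  (should be 0).
Check: (v - proj_W(v)) · u_2 = 0  (should be 0).
Result: proj_W(v) = (53/30, 1/6, -7/15).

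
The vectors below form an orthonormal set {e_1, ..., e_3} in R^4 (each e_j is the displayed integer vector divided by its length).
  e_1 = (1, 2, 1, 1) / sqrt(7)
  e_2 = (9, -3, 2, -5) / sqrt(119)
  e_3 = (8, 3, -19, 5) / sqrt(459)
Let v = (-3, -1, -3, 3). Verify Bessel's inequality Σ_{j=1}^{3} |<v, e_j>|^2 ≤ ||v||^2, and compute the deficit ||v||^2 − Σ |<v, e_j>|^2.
Σ |<v, e_j>|^2 = 25; ||v||^2 = 28; deficit = 3

Write each e_j = u_j / sqrt(<u_j, u_j>) where u_j is the displayed integer vector. Then <v, e_j> = <v, u_j> / sqrt(<u_j, u_j>), so |<v, e_j>|^2 = <v, u_j>^2 / <u_j, u_j>.
Coefficients: <v, e_1> = -5/sqrt(7), <v, e_2> = -45/sqrt(119), <v, e_3> = 45/sqrt(459).
Square and sum: Σ |<v, e_j>|^2 = 25.
Compute ||v||^2 = v·v = 28.
Deficit = 28 − 25 = 3 ≥ 0, confirming Bessel's inequality. (The deficit equals ||v − Σ <v,e_j> e_j||^2, the squared distance from v to span{e_j}.)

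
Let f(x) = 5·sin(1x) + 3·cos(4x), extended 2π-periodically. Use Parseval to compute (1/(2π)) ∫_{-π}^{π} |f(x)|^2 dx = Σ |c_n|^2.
Σ |c_n|^2 = 17

Expand |f|^2 and use orthogonality of {sin(nx), cos(mx)} on [-π, π]:
  ∫_{-π}^{π} sin(nx)^2 dx = π, ∫ cos(mx)^2 dx = π, and cross terms integrate to 0.
So ∫_{-π}^{π} f(x)^2 dx = 5^2 · π + 3^2 · π = (25 + 9)π.
Divide by 2π: (25 + 9)/2 = 17.
By Parseval, this equals Σ |c_n|^2.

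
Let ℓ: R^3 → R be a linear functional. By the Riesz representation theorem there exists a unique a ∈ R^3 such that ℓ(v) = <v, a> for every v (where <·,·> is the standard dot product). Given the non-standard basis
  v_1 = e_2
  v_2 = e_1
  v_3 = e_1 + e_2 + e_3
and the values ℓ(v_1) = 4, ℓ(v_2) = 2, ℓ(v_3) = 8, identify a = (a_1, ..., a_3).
a = (2, 4, 2)

Write a = (a_1, ..., a_3) in the standard basis. For each basis vector v_i, ℓ(v_i) = <v_i, a> is a linear equation in the a_j's. Collect the n equations into a matrix system V a = ℓ, where row i of V is v_i (expressed in the standard basis). Since V is invertible (lower-triangular with 1s on the diagonal, up to permutation), solve by back-substitution:
  V =
[[0, 1, 0],
 [1, 0, 0],
 [1, 1, 1]]
  V a = (4, 2, 8)
Solving gives a = (2, 4, 2).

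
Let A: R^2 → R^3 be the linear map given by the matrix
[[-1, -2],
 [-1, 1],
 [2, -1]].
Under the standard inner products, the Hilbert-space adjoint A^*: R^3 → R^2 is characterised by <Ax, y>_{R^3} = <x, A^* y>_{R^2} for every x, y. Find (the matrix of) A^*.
A^* = A^T =
[[-1, -1, 2],
 [-2, 1, -1]]

For real matrices with standard dot products, the defining identity <Ax, y> = <x, A^* y> gives (Ax)^T y = x^T (A^*) y, i.e. x^T A^T y = x^T (A^*) y. Since this holds for all x, y, we must have A^* = A^T. Therefore
A^* =
[[-1, -1, 2],
 [-2, 1, -1]].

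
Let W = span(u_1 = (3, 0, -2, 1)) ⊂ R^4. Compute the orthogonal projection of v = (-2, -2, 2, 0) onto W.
proj_W(v) = (-15/7, 0, 10/7, -5/7)

Set up U = [u_1 | ... | u_1] ∈ R^(4×1). The projector onto W = col(U) is P = U (U^T U)^(-1) U^T.
Compute U^T U =
  [14],
and U^T v = (-10).
Solve U^T U · c = U^T v for the coefficients: c = (-5/7). The projection is proj_W(v) = U c.
Check: (v - proj_W(v)) · u_1 = 0  (should be 0).
Result: proj_W(v) = (-15/7, 0, 10/7, -5/7).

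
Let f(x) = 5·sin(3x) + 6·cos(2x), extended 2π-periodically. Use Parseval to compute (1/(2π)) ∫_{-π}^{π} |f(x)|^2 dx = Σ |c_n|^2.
Σ |c_n|^2 = 61/2

Expand |f|^2 and use orthogonality of {sin(nx), cos(mx)} on [-π, π]:
  ∫_{-π}^{π} sin(nx)^2 dx = π, ∫ cos(mx)^2 dx = π, and cross terms integrate to 0.
So ∫_{-π}^{π} f(x)^2 dx = 5^2 · π + 6^2 · π = (25 + 36)π.
Divide by 2π: (25 + 36)/2 = 61/2.
By Parseval, this equals Σ |c_n|^2.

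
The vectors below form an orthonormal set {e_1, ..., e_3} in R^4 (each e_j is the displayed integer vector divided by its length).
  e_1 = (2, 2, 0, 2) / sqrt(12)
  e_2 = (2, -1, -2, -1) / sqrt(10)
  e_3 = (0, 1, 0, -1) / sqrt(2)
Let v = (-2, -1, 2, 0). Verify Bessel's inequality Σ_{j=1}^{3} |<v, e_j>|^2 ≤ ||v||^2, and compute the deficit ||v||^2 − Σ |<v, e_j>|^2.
Σ |<v, e_j>|^2 = 42/5; ||v||^2 = 9; deficit = 3/5

Write each e_j = u_j / sqrt(<u_j, u_j>) where u_j is the displayed integer vector. Then <v, e_j> = <v, u_j> / sqrt(<u_j, u_j>), so |<v, e_j>|^2 = <v, u_j>^2 / <u_j, u_j>.
Coefficients: <v, e_1> = -6/sqrt(12), <v, e_2> = -7/sqrt(10), <v, e_3> = -1/sqrt(2).
Square and sum: Σ |<v, e_j>|^2 = 42/5.
Compute ||v||^2 = v·v = 9.
Deficit = 9 − 42/5 = 3/5 ≥ 0, confirming Bessel's inequality. (The deficit equals ||v − Σ <v,e_j> e_j||^2, the squared distance from v to span{e_j}.)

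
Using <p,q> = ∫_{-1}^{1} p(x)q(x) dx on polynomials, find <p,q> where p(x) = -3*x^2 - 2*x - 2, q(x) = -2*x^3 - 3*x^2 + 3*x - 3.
<p,q> = 116/5

Expand the product: p(x)·q(x) = 6*x^5 + 13*x^4 + x^3 + 9*x^2 + 6.
∫_{-1}^{1} of each monomial x^k gives [2/(k+1) if k even, 0 if k odd]. Integrating term-by-term (or equivalently evaluating the antiderivative F(x) = x^6 + 13*x^5/5 + x^4/4 + 3*x^3 + 6*x at the endpoints):
  F(1) − F(−1) = 257/20 − (-207/20) = 116/5.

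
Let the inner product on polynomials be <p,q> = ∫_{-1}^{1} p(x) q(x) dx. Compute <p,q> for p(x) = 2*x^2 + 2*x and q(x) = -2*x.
<p,q> = -8/3

Expand the product: p(x)·q(x) = -4*x^3 - 4*x^2.
∫_{-1}^{1} of each monomial x^k gives [2/(k+1) if k even, 0 if k odd]. Integrating term-by-term (or equivalently evaluating the antiderivative F(x) = -x^4 - 4*x^3/3 at the endpoints):
  F(1) − F(−1) = -7/3 − (1/3) = -8/3.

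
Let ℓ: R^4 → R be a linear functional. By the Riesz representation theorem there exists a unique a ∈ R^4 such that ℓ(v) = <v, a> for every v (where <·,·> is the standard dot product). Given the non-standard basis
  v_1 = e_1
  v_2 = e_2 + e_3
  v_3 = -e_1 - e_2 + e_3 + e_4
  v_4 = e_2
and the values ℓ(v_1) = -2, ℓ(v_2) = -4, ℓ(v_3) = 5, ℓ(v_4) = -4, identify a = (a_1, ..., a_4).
a = (-2, -4, 0, -1)

Write a = (a_1, ..., a_4) in the standard basis. For each basis vector v_i, ℓ(v_i) = <v_i, a> is a linear equation in the a_j's. Collect the n equations into a matrix system V a = ℓ, where row i of V is v_i (expressed in the standard basis). Since V is invertible (lower-triangular with 1s on the diagonal, up to permutation), solve by back-substitution:
  V =
[[1, 0, 0, 0],
 [0, 1, 1, 0],
 [-1, -1, 1, 1],
 [0, 1, 0, 0]]
  V a = (-2, -4, 5, -4)
Solving gives a = (-2, -4, 0, -1).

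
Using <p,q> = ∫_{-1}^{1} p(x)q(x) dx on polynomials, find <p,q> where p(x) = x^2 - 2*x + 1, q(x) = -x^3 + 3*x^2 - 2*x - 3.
<p,q> = -4/3

Expand the product: p(x)·q(x) = -x^5 + 5*x^4 - 9*x^3 + 4*x^2 + 4*x - 3.
∫_{-1}^{1} of each monomial x^k gives [2/(k+1) if k even, 0 if k odd]. Integrating term-by-term (or equivalently evaluating the antiderivative F(x) = -x^6/6 + x^5 - 9*x^4/4 + 4*x^3/3 + 2*x^2 - 3*x at the endpoints):
  F(1) − F(−1) = -13/12 − (1/4) = -4/3.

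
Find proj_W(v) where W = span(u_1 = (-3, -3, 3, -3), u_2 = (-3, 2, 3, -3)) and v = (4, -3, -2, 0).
proj_W(v) = (2, -3, -2, 2)

Set up U = [u_1 | ... | u_2] ∈ R^(4×2). The projector onto W = col(U) is P = U (U^T U)^(-1) U^T.
Compute U^T U =
  [36, 21]
  [21, 31],
and U^T v = (-9, -24).
Solve U^T U · c = U^T v for the coefficients: c = (1/3, -1). The projection is proj_W(v) = U c.
Check: (v - proj_W(v)) · u_1 = 0  (should be 0).
Check: (v - proj_W(v)) · u_2 = 0  (should be 0).
Result: proj_W(v) = (2, -3, -2, 2).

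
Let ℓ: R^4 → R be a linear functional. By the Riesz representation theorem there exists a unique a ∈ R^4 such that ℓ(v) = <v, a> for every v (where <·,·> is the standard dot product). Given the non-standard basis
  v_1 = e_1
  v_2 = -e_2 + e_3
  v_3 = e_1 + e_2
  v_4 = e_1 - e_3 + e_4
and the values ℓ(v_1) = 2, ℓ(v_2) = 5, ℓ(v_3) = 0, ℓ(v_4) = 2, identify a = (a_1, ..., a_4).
a = (2, -2, 3, 3)

Write a = (a_1, ..., a_4) in the standard basis. For each basis vector v_i, ℓ(v_i) = <v_i, a> is a linear equation in the a_j's. Collect the n equations into a matrix system V a = ℓ, where row i of V is v_i (expressed in the standard basis). Since V is invertible (lower-triangular with 1s on the diagonal, up to permutation), solve by back-substitution:
  V =
[[1, 0, 0, 0],
 [0, -1, 1, 0],
 [1, 1, 0, 0],
 [1, 0, -1, 1]]
  V a = (2, 5, 0, 2)
Solving gives a = (2, -2, 3, 3).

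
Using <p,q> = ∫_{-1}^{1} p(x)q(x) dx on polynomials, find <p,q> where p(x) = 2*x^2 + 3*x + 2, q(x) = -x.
<p,q> = -2

Expand the product: p(x)·q(x) = -2*x^3 - 3*x^2 - 2*x.
∫_{-1}^{1} of each monomial x^k gives [2/(k+1) if k even, 0 if k odd]. Integrating term-by-term (or equivalently evaluating the antiderivative F(x) = -x^4/2 - x^3 - x^2 at the endpoints):
  F(1) − F(−1) = -5/2 − (-1/2) = -2.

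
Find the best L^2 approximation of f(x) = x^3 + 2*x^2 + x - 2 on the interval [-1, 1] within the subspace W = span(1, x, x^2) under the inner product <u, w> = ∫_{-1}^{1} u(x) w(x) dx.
g(x) = 2*x^2 + 8*x/5 - 2

The best approximation g ∈ W is the orthogonal projection of f onto W. Writing g = a_0 + a_1 x + a_2 x^2, the coefficients solve the normal equations G · a = b where
  G_{ij} = <φ_i, φ_j> and b_i = <f, φ_i>, with φ_0 = 1, φ_1 = x, φ_2 = x^2.
G =
  [2, 0, 2/3]
  [0, 2/3, 0]
  [2/3, 0, 2/5],
b = (-8/3, 16/15, -8/15).
Solving gives a_0 = -2, a_1 = 8/5, a_2 = 2, so
  g(x) = 2*x^2 + 8*x/5 - 2.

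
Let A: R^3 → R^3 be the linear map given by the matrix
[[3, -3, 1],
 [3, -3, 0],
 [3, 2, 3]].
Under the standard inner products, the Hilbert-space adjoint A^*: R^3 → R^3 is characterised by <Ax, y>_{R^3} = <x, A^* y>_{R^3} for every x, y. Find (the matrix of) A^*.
A^* = A^T =
[[3, 3, 3],
 [-3, -3, 2],
 [1, 0, 3]]

For real matrices with standard dot products, the defining identity <Ax, y> = <x, A^* y> gives (Ax)^T y = x^T (A^*) y, i.e. x^T A^T y = x^T (A^*) y. Since this holds for all x, y, we must have A^* = A^T. Therefore
A^* =
[[3, 3, 3],
 [-3, -3, 2],
 [1, 0, 3]].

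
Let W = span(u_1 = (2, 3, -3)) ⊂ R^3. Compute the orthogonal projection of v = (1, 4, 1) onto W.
proj_W(v) = (1, 3/2, -3/2)

Set up U = [u_1 | ... | u_1] ∈ R^(3×1). The projector onto W = col(U) is P = U (U^T U)^(-1) U^T.
Compute U^T U =
  [22],
and U^T v = (11).
Solve U^T U · c = U^T v for the coefficients: c = (1/2). The projection is proj_W(v) = U c.
Check: (v - proj_W(v)) · u_1 = 0  (should be 0).
Result: proj_W(v) = (1, 3/2, -3/2).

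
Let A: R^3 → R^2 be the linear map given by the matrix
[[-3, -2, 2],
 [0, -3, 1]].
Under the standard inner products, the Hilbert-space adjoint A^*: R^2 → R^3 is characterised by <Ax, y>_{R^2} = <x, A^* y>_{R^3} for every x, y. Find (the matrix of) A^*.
A^* = A^T =
[[-3, 0],
 [-2, -3],
 [2, 1]]

For real matrices with standard dot products, the defining identity <Ax, y> = <x, A^* y> gives (Ax)^T y = x^T (A^*) y, i.e. x^T A^T y = x^T (A^*) y. Since this holds for all x, y, we must have A^* = A^T. Therefore
A^* =
[[-3, 0],
 [-2, -3],
 [2, 1]].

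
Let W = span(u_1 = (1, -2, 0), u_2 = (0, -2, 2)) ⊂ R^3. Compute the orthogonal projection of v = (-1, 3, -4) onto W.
proj_W(v) = (0, 7/2, -7/2)

Set up U = [u_1 | ... | u_2] ∈ R^(3×2). The projector onto W = col(U) is P = U (U^T U)^(-1) U^T.
Compute U^T U =
  [5, 4]
  [4, 8],
and U^T v = (-7, -14).
Solve U^T U · c = U^T v for the coefficients: c = (0, -7/4). The projection is proj_W(v) = U c.
Check: (v - proj_W(v)) · u_1 = 0  (should be 0).
Check: (v - proj_W(v)) · u_2 = 0  (should be 0).
Result: proj_W(v) = (0, 7/2, -7/2).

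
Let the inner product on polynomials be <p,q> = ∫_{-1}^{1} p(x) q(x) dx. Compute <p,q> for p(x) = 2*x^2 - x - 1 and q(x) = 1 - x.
<p,q> = 0

Expand the product: p(x)·q(x) = -2*x^3 + 3*x^2 - 1.
∫_{-1}^{1} of each monomial x^k gives [2/(k+1) if k even, 0 if k odd]. Integrating term-by-term (or equivalently evaluating the antiderivative F(x) = -x^4/2 + x^3 - x at the endpoints):
  F(1) − F(−1) = -1/2 − (-1/2) = 0.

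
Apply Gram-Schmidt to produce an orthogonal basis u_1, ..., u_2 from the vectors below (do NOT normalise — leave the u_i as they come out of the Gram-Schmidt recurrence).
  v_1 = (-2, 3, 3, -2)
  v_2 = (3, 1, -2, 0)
Orthogonal basis:
  u_1 = (-2, 3, 3, -2)
  u_2 = (30/13, 53/26, -25/26, -9/13)

Apply the Gram-Schmidt recurrence
  u_1 = v_1
  u_i = v_i − Σ_{j<i} ((v_i · u_j) / (u_j · u_j)) · u_j.

Step by step this gives:
  u_1 = (-2, 3, 3, -2)
  u_2 = (30/13, 53/26, -25/26, -9/13)

Orthogonality check:
  u_2 · u_1 = 0 (should be 0)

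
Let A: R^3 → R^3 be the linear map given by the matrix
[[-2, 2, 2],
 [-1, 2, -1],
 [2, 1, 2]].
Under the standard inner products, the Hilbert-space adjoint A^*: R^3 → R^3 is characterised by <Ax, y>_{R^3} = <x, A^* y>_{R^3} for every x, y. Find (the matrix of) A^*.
A^* = A^T =
[[-2, -1, 2],
 [2, 2, 1],
 [2, -1, 2]]

For real matrices with standard dot products, the defining identity <Ax, y> = <x, A^* y> gives (Ax)^T y = x^T (A^*) y, i.e. x^T A^T y = x^T (A^*) y. Since this holds for all x, y, we must have A^* = A^T. Therefore
A^* =
[[-2, -1, 2],
 [2, 2, 1],
 [2, -1, 2]].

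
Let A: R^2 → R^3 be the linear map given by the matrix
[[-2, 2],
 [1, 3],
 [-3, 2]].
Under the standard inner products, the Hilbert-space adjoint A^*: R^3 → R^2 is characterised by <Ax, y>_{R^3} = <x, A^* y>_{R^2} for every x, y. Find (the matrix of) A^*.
A^* = A^T =
[[-2, 1, -3],
 [2, 3, 2]]

For real matrices with standard dot products, the defining identity <Ax, y> = <x, A^* y> gives (Ax)^T y = x^T (A^*) y, i.e. x^T A^T y = x^T (A^*) y. Since this holds for all x, y, we must have A^* = A^T. Therefore
A^* =
[[-2, 1, -3],
 [2, 3, 2]].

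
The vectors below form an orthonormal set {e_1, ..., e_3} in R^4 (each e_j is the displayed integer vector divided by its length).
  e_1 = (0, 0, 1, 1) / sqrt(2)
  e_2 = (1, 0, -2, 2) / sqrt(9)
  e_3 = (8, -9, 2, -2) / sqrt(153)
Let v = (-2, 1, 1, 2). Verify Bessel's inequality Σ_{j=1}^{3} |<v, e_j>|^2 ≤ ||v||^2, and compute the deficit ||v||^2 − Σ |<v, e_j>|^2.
Σ |<v, e_j>|^2 = 315/34; ||v||^2 = 10; deficit = 25/34

Write each e_j = u_j / sqrt(<u_j, u_j>) where u_j is the displayed integer vector. Then <v, e_j> = <v, u_j> / sqrt(<u_j, u_j>), so |<v, e_j>|^2 = <v, u_j>^2 / <u_j, u_j>.
Coefficients: <v, e_1> = 3/sqrt(2), <v, e_2> = 0/sqrt(9), <v, e_3> = -27/sqrt(153).
Square and sum: Σ |<v, e_j>|^2 = 315/34.
Compute ||v||^2 = v·v = 10.
Deficit = 10 − 315/34 = 25/34 ≥ 0, confirming Bessel's inequality. (The deficit equals ||v − Σ <v,e_j> e_j||^2, the squared distance from v to span{e_j}.)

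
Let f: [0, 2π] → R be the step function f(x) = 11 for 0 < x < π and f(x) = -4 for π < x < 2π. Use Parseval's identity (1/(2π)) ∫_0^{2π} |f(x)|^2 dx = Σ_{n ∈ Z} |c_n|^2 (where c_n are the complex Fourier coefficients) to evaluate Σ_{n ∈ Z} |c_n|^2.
Σ |c_n|^2 = 137/2

Parseval equates the L^2 energy of f (normalised by 1/(2π)) with the ℓ^2 sum of its Fourier coefficients: (1/(2π)) ∫_0^{2π} |f|^2 = Σ |c_n|^2.
Compute the left side: (1/(2π)) [∫_0^π 11^2 dx + ∫_π^{2π} (-4)^2 dx] = (1/(2π)) · (121π + 16π) = (121 + 16)/2 = 137/2.
So Σ_{n ∈ Z} |c_n|^2 = 137/2.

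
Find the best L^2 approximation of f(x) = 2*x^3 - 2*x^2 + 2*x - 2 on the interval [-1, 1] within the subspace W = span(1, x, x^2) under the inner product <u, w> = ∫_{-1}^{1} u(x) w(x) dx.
g(x) = -2*x^2 + 16*x/5 - 2

The best approximation g ∈ W is the orthogonal projection of f onto W. Writing g = a_0 + a_1 x + a_2 x^2, the coefficients solve the normal equations G · a = b where
  G_{ij} = <φ_i, φ_j> and b_i = <f, φ_i>, with φ_0 = 1, φ_1 = x, φ_2 = x^2.
G =
  [2, 0, 2/3]
  [0, 2/3, 0]
  [2/3, 0, 2/5],
b = (-16/3, 32/15, -32/15).
Solving gives a_0 = -2, a_1 = 16/5, a_2 = -2, so
  g(x) = -2*x^2 + 16*x/5 - 2.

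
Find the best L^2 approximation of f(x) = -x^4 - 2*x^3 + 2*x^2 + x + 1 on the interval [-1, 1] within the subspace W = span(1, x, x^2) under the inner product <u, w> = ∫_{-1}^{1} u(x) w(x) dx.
g(x) = 8*x^2/7 - x/5 + 38/35

The best approximation g ∈ W is the orthogonal projection of f onto W. Writing g = a_0 + a_1 x + a_2 x^2, the coefficients solve the normal equations G · a = b where
  G_{ij} = <φ_i, φ_j> and b_i = <f, φ_i>, with φ_0 = 1, φ_1 = x, φ_2 = x^2.
G =
  [2, 0, 2/3]
  [0, 2/3, 0]
  [2/3, 0, 2/5],
b = (44/15, -2/15, 124/105).
Solving gives a_0 = 38/35, a_1 = -1/5, a_2 = 8/7, so
  g(x) = 8*x^2/7 - x/5 + 38/35.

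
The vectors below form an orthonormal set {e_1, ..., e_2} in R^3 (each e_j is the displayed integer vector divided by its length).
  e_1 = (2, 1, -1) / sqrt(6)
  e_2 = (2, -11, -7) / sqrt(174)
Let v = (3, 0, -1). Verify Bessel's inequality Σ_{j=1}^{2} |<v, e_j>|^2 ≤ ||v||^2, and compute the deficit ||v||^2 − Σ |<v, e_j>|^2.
Σ |<v, e_j>|^2 = 265/29; ||v||^2 = 10; deficit = 25/29

Write each e_j = u_j / sqrt(<u_j, u_j>) where u_j is the displayed integer vector. Then <v, e_j> = <v, u_j> / sqrt(<u_j, u_j>), so |<v, e_j>|^2 = <v, u_j>^2 / <u_j, u_j>.
Coefficients: <v, e_1> = 7/sqrt(6), <v, e_2> = 13/sqrt(174).
Square and sum: Σ |<v, e_j>|^2 = 265/29.
Compute ||v||^2 = v·v = 10.
Deficit = 10 − 265/29 = 25/29 ≥ 0, confirming Bessel's inequality. (The deficit equals ||v − Σ <v,e_j> e_j||^2, the squared distance from v to span{e_j}.)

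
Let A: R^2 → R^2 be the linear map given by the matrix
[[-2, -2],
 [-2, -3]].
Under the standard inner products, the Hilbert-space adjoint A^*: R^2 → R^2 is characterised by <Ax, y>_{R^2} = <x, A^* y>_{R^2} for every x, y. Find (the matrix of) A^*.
A^* = A^T =
[[-2, -2],
 [-2, -3]]

For real matrices with standard dot products, the defining identity <Ax, y> = <x, A^* y> gives (Ax)^T y = x^T (A^*) y, i.e. x^T A^T y = x^T (A^*) y. Since this holds for all x, y, we must have A^* = A^T. Therefore
A^* =
[[-2, -2],
 [-2, -3]].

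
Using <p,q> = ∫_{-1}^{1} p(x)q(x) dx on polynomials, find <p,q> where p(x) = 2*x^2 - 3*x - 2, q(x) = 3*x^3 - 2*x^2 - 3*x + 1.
<p,q> = 4/5

Expand the product: p(x)·q(x) = 6*x^5 - 13*x^4 - 6*x^3 + 15*x^2 + 3*x - 2.
∫_{-1}^{1} of each monomial x^k gives [2/(k+1) if k even, 0 if k odd]. Integrating term-by-term (or equivalently evaluating the antiderivative F(x) = x^6 - 13*x^5/5 - 3*x^4/2 + 5*x^3 + 3*x^2/2 - 2*x at the endpoints):
  F(1) − F(−1) = 7/5 − (3/5) = 4/5.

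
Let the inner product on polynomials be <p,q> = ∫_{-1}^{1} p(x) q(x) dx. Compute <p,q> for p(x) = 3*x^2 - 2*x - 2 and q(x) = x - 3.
<p,q> = 14/3

Expand the product: p(x)·q(x) = 3*x^3 - 11*x^2 + 4*x + 6.
∫_{-1}^{1} of each monomial x^k gives [2/(k+1) if k even, 0 if k odd]. Integrating term-by-term (or equivalently evaluating the antiderivative F(x) = 3*x^4/4 - 11*x^3/3 + 2*x^2 + 6*x at the endpoints):
  F(1) − F(−1) = 61/12 − (5/12) = 14/3.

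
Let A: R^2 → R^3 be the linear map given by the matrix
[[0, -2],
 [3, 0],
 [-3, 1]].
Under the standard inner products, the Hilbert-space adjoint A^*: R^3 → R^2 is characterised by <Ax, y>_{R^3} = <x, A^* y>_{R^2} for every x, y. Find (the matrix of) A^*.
A^* = A^T =
[[0, 3, -3],
 [-2, 0, 1]]

For real matrices with standard dot products, the defining identity <Ax, y> = <x, A^* y> gives (Ax)^T y = x^T (A^*) y, i.e. x^T A^T y = x^T (A^*) y. Since this holds for all x, y, we must have A^* = A^T. Therefore
A^* =
[[0, 3, -3],
 [-2, 0, 1]].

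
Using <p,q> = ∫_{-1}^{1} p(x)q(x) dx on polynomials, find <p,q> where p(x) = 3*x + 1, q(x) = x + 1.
<p,q> = 4

Expand the product: p(x)·q(x) = 3*x^2 + 4*x + 1.
∫_{-1}^{1} of each monomial x^k gives [2/(k+1) if k even, 0 if k odd]. Integrating term-by-term (or equivalently evaluating the antiderivative F(x) = x^3 + 2*x^2 + x at the endpoints):
  F(1) − F(−1) = 4 − (0) = 4.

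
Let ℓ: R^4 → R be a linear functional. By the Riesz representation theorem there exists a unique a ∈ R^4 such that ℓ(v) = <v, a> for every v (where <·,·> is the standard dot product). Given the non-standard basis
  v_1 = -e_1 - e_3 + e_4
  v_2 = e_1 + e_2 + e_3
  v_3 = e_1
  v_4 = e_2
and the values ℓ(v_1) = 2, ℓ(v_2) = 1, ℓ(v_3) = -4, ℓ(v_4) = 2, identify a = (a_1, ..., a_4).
a = (-4, 2, 3, 1)

Write a = (a_1, ..., a_4) in the standard basis. For each basis vector v_i, ℓ(v_i) = <v_i, a> is a linear equation in the a_j's. Collect the n equations into a matrix system V a = ℓ, where row i of V is v_i (expressed in the standard basis). Since V is invertible (lower-triangular with 1s on the diagonal, up to permutation), solve by back-substitution:
  V =
[[-1, 0, -1, 1],
 [1, 1, 1, 0],
 [1, 0, 0, 0],
 [0, 1, 0, 0]]
  V a = (2, 1, -4, 2)
Solving gives a = (-4, 2, 3, 1).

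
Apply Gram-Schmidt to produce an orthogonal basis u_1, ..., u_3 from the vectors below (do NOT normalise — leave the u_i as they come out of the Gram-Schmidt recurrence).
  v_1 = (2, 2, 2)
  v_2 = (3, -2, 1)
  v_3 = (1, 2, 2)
Orthogonal basis:
  u_1 = (2, 2, 2)
  u_2 = (7/3, -8/3, 1/3)
  u_3 = (-9/38, -3/19, 15/38)

Apply the Gram-Schmidt recurrence
  u_1 = v_1
  u_i = v_i − Σ_{j<i} ((v_i · u_j) / (u_j · u_j)) · u_j.

Step by step this gives:
  u_1 = (2, 2, 2)
  u_2 = (7/3, -8/3, 1/3)
  u_3 = (-9/38, -3/19, 15/38)

Orthogonality check:
  u_2 · u_1 = 0 (should be 0)
  u_3 · u_1 = 0 (should be 0)
  u_3 · u_2 = 0 (should be 0)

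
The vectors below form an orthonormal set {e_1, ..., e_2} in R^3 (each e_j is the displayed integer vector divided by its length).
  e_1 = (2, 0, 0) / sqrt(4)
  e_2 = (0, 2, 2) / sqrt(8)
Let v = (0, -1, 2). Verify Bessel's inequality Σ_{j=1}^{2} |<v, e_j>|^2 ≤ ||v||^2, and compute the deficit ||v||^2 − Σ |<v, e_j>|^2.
Σ |<v, e_j>|^2 = 1/2; ||v||^2 = 5; deficit = 9/2

Write each e_j = u_j / sqrt(<u_j, u_j>) where u_j is the displayed integer vector. Then <v, e_j> = <v, u_j> / sqrt(<u_j, u_j>), so |<v, e_j>|^2 = <v, u_j>^2 / <u_j, u_j>.
Coefficients: <v, e_1> = 0/sqrt(4), <v, e_2> = 2/sqrt(8).
Square and sum: Σ |<v, e_j>|^2 = 1/2.
Compute ||v||^2 = v·v = 5.
Deficit = 5 − 1/2 = 9/2 ≥ 0, confirming Bessel's inequality. (The deficit equals ||v − Σ <v,e_j> e_j||^2, the squared distance from v to span{e_j}.)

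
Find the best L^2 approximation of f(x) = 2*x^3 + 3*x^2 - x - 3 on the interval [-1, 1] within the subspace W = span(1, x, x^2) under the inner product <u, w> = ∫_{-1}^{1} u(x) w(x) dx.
g(x) = 3*x^2 + x/5 - 3

The best approximation g ∈ W is the orthogonal projection of f onto W. Writing g = a_0 + a_1 x + a_2 x^2, the coefficients solve the normal equations G · a = b where
  G_{ij} = <φ_i, φ_j> and b_i = <f, φ_i>, with φ_0 = 1, φ_1 = x, φ_2 = x^2.
G =
  [2, 0, 2/3]
  [0, 2/3, 0]
  [2/3, 0, 2/5],
b = (-4, 2/15, -4/5).
Solving gives a_0 = -3, a_1 = 1/5, a_2 = 3, so
  g(x) = 3*x^2 + x/5 - 3.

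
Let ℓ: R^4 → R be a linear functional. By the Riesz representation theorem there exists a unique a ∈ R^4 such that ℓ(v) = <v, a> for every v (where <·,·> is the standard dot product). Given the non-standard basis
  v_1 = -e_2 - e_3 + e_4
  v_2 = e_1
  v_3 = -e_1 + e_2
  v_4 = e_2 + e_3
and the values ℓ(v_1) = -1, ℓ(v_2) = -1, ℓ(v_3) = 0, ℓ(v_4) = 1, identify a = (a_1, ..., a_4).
a = (-1, -1, 2, 0)

Write a = (a_1, ..., a_4) in the standard basis. For each basis vector v_i, ℓ(v_i) = <v_i, a> is a linear equation in the a_j's. Collect the n equations into a matrix system V a = ℓ, where row i of V is v_i (expressed in the standard basis). Since V is invertible (lower-triangular with 1s on the diagonal, up to permutation), solve by back-substitution:
  V =
[[0, -1, -1, 1],
 [1, 0, 0, 0],
 [-1, 1, 0, 0],
 [0, 1, 1, 0]]
  V a = (-1, -1, 0, 1)
Solving gives a = (-1, -1, 2, 0).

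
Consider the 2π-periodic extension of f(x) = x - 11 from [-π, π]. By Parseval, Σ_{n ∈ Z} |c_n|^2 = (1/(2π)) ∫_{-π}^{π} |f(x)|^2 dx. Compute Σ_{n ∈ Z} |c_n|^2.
Σ |c_n|^2 = π^2/3 + 121

Expand and integrate term by term over [-π, π]:
  ∫ (x)^2 dx = 1·(2π^3/3); ∫ 2·1·(-11)·x dx = 0 (odd integrand); ∫ (-11)^2 dx = 121·2π.
So (1/(2π)) ∫_{-π}^{π} (x - 11)^2 dx = 1π^2/3 + 121 = π^2/3 + 121.
Parseval ⇒ Σ |c_n|^2 = π^2/3 + 121.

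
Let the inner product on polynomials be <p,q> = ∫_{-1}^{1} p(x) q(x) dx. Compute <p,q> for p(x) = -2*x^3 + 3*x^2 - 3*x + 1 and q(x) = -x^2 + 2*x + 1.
<p,q> = -52/15

Expand the product: p(x)·q(x) = 2*x^5 - 7*x^4 + 7*x^3 - 4*x^2 - x + 1.
∫_{-1}^{1} of each monomial x^k gives [2/(k+1) if k even, 0 if k odd]. Integrating term-by-term (or equivalently evaluating the antiderivative F(x) = x^6/3 - 7*x^5/5 + 7*x^4/4 - 4*x^3/3 - x^2/2 + x at the endpoints):
  F(1) − F(−1) = -3/20 − (199/60) = -52/15.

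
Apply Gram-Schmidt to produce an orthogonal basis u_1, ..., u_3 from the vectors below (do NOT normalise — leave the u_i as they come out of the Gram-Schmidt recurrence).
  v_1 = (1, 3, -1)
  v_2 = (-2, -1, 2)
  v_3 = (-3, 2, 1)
Orthogonal basis:
  u_1 = (1, 3, -1)
  u_2 = (-15/11, 10/11, 15/11)
  u_3 = (-1, 0, -1)

Apply the Gram-Schmidt recurrence
  u_1 = v_1
  u_i = v_i − Σ_{j<i} ((v_i · u_j) / (u_j · u_j)) · u_j.

Step by step this gives:
  u_1 = (1, 3, -1)
  u_2 = (-15/11, 10/11, 15/11)
  u_3 = (-1, 0, -1)

Orthogonality check:
  u_2 · u_1 = 0 (should be 0)
  u_3 · u_1 = 0 (should be 0)
  u_3 · u_2 = 0 (should be 0)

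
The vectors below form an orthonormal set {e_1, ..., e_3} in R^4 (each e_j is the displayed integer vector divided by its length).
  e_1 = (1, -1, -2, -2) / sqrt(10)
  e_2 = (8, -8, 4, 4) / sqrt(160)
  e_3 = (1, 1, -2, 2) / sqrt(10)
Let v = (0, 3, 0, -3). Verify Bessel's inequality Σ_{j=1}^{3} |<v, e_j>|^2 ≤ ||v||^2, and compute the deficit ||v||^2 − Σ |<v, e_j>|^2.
Σ |<v, e_j>|^2 = 99/10; ||v||^2 = 18; deficit = 81/10

Write each e_j = u_j / sqrt(<u_j, u_j>) where u_j is the displayed integer vector. Then <v, e_j> = <v, u_j> / sqrt(<u_j, u_j>), so |<v, e_j>|^2 = <v, u_j>^2 / <u_j, u_j>.
Coefficients: <v, e_1> = 3/sqrt(10), <v, e_2> = -36/sqrt(160), <v, e_3> = -3/sqrt(10).
Square and sum: Σ |<v, e_j>|^2 = 99/10.
Compute ||v||^2 = v·v = 18.
Deficit = 18 − 99/10 = 81/10 ≥ 0, confirming Bessel's inequality. (The deficit equals ||v − Σ <v,e_j> e_j||^2, the squared distance from v to span{e_j}.)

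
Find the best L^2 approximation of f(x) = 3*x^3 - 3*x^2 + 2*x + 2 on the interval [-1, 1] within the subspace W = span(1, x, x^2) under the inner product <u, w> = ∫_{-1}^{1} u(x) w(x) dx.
g(x) = -3*x^2 + 19*x/5 + 2

The best approximation g ∈ W is the orthogonal projection of f onto W. Writing g = a_0 + a_1 x + a_2 x^2, the coefficients solve the normal equations G · a = b where
  G_{ij} = <φ_i, φ_j> and b_i = <f, φ_i>, with φ_0 = 1, φ_1 = x, φ_2 = x^2.
G =
  [2, 0, 2/3]
  [0, 2/3, 0]
  [2/3, 0, 2/5],
b = (2, 38/15, 2/15).
Solving gives a_0 = 2, a_1 = 19/5, a_2 = -3, so
  g(x) = -3*x^2 + 19*x/5 + 2.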